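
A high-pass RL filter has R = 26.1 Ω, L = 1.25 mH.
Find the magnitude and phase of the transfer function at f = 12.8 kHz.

Step 1 — Angular frequency: ω = 2π·1.28e+04 = 8.042e+04 rad/s.
Step 2 — Transfer function: H(jω) = jωL/(R + jωL).
Step 3 — Numerator jωL = j·100.5; denominator R + jωL = 26.1 + j100.5.
Step 4 — H = 0.9369 + j0.2432.
Step 5 — Magnitude: |H| = 0.9679 (-0.3 dB); phase: φ = 14.6°.

|H| = 0.9679 (-0.3 dB), φ = 14.6°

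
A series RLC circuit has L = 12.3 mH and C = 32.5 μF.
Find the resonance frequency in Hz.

Step 1 — Resonance condition Im(Z)=0 gives ω₀ = 1/√(LC).
Step 2 — ω₀ = 1/√(0.0123·3.25e-05) = 1582 rad/s.
Step 3 — f₀ = ω₀/(2π) = 251.7 Hz.

f₀ = 251.7 Hz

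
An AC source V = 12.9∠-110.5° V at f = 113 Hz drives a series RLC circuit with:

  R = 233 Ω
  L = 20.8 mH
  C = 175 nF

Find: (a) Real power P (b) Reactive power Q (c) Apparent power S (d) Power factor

Step 1 — Angular frequency: ω = 2π·f = 2π·113 = 710 rad/s.
Step 2 — Component impedances:
  R: Z = R = 233 Ω
  L: Z = jωL = j·710·0.0208 = 0 + j14.77 Ω
  C: Z = 1/(jωC) = -j/(ω·C) = 0 - j8048 Ω
Step 3 — Series combination: Z_total = R + L + C = 233 - j8034 Ω = 8037∠-88.3° Ω.
Step 4 — Source phasor: V = 12.9∠-110.5° V = -4.518 - j12.08 V.
Step 5 — Current: I = V / Z = 0.001487 - j0.0006055 A = 0.001605∠-22.2° A.
Step 6 — Complex power: S = V·I* = 0.0006003 - j0.0207 VA.
Step 7 — Real power: P = Re(S) = 0.0006003 W.
Step 8 — Reactive power: Q = Im(S) = -0.0207 VAR.
Step 9 — Apparent power: |S| = 0.02071 VA.
Step 10 — Power factor: PF = P/|S| = 0.02899 (leading).

(a) P = 0.0006003 W  (b) Q = -0.0207 VAR  (c) S = 0.02071 VA  (d) PF = 0.02899 (leading)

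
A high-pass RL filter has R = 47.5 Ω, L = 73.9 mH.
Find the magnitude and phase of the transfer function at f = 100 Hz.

Step 1 — Angular frequency: ω = 2π·100 = 628.3 rad/s.
Step 2 — Transfer function: H(jω) = jωL/(R + jωL).
Step 3 — Numerator jωL = j·46.43; denominator R + jωL = 47.5 + j46.43.
Step 4 — H = 0.4886 + j0.4999.
Step 5 — Magnitude: |H| = 0.699 (-3.1 dB); phase: φ = 45.7°.

|H| = 0.699 (-3.1 dB), φ = 45.7°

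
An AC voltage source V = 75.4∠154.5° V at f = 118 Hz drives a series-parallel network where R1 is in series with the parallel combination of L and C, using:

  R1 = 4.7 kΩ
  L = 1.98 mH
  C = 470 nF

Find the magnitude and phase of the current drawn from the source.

Step 1 — Angular frequency: ω = 2π·f = 2π·118 = 741.4 rad/s.
Step 2 — Component impedances:
  R1: Z = R = 4700 Ω
  L: Z = jωL = j·741.4·0.00198 = 0 + j1.468 Ω
  C: Z = 1/(jωC) = -j/(ω·C) = 0 - j2870 Ω
Step 3 — Parallel branch: L || C = 1/(1/L + 1/C) = 0 + j1.469 Ω.
Step 4 — Series with R1: Z_total = R1 + (L || C) = 4700 + j1.469 Ω = 4700∠0.0° Ω.
Step 5 — Source phasor: V = 75.4∠154.5° V = -68.05 + j32.46 V.
Step 6 — Ohm's law: I = V / Z_total = (-68.05 + j32.46) / (4700 + j1.469) = -0.01448 + j0.006911 A.
Step 7 — Convert to polar: |I| = 0.01604 A, ∠I = 154.5°.

I = 0.01604∠154.5° A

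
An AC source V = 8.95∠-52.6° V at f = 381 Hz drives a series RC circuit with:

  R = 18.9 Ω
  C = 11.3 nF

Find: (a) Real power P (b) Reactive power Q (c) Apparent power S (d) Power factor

Step 1 — Angular frequency: ω = 2π·f = 2π·381 = 2394 rad/s.
Step 2 — Component impedances:
  R: Z = R = 18.9 Ω
  C: Z = 1/(jωC) = -j/(ω·C) = 0 - j3.697e+04 Ω
Step 3 — Series combination: Z_total = R + C = 18.9 - j3.697e+04 Ω = 3.697e+04∠-90.0° Ω.
Step 4 — Source phasor: V = 8.95∠-52.6° V = 5.436 - j7.11 V.
Step 5 — Current: I = V / Z = 0.0001924 + j0.000147 A = 0.0002421∠37.4° A.
Step 6 — Complex power: S = V·I* = 1.108e-06 - j0.002167 VA.
Step 7 — Real power: P = Re(S) = 1.108e-06 W.
Step 8 — Reactive power: Q = Im(S) = -0.002167 VAR.
Step 9 — Apparent power: |S| = 0.002167 VA.
Step 10 — Power factor: PF = P/|S| = 0.0005113 (leading).

(a) P = 1.108e-06 W  (b) Q = -0.002167 VAR  (c) S = 0.002167 VA  (d) PF = 0.0005113 (leading)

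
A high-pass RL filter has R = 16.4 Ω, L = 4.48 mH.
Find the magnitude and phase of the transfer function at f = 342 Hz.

Step 1 — Angular frequency: ω = 2π·342 = 2149 rad/s.
Step 2 — Transfer function: H(jω) = jωL/(R + jωL).
Step 3 — Numerator jωL = j·9.627; denominator R + jωL = 16.4 + j9.627.
Step 4 — H = 0.2563 + j0.4366.
Step 5 — Magnitude: |H| = 0.5062 (-5.9 dB); phase: φ = 59.6°.

|H| = 0.5062 (-5.9 dB), φ = 59.6°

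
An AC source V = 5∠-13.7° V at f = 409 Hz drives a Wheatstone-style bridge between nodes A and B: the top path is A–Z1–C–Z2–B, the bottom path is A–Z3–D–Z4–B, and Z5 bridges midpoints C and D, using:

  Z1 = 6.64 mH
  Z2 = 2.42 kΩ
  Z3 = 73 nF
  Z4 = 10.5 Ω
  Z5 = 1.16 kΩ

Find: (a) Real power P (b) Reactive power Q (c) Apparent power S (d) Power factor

Step 1 — Angular frequency: ω = 2π·f = 2π·409 = 2570 rad/s.
Step 2 — Component impedances:
  Z1: Z = jωL = j·2570·0.00664 = 0 + j17.06 Ω
  Z2: Z = R = 2420 Ω
  Z3: Z = 1/(jωC) = -j/(ω·C) = 0 - j5331 Ω
  Z4: Z = R = 10.5 Ω
  Z5: Z = R = 1160 Ω
Step 3 — Bridge requires nodal analysis (the Z5 bridge couples midpoints C and D, so the two paths cannot be reduced to a simple series/parallel combination). Setting node B to ground and injecting 1 A at node A, the 3-node admittance system at A, C, D solves to V_A = Z_AB = 777.2 - j96.19 Ω = 783.1∠-7.1° Ω.
Step 4 — Source phasor: V = 5∠-13.7° V = 4.858 - j1.184 V.
Step 5 — Current: I = V / Z = 0.006342 - j0.0007388 A = 0.006385∠-6.6° A.
Step 6 — Complex power: S = V·I* = 0.03168 - j0.003921 VA.
Step 7 — Real power: P = Re(S) = 0.03168 W.
Step 8 — Reactive power: Q = Im(S) = -0.003921 VAR.
Step 9 — Apparent power: |S| = 0.03192 VA.
Step 10 — Power factor: PF = P/|S| = 0.9924 (leading).

(a) P = 0.03168 W  (b) Q = -0.003921 VAR  (c) S = 0.03192 VA  (d) PF = 0.9924 (leading)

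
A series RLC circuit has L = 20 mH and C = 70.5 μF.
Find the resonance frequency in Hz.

Step 1 — Resonance condition Im(Z)=0 gives ω₀ = 1/√(LC).
Step 2 — ω₀ = 1/√(0.02·7.05e-05) = 842.2 rad/s.
Step 3 — f₀ = ω₀/(2π) = 134 Hz.

f₀ = 134 Hz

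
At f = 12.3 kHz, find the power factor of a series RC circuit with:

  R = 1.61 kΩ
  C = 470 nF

Step 1 — Angular frequency: ω = 2π·f = 2π·1.23e+04 = 7.728e+04 rad/s.
Step 2 — Component impedances:
  R: Z = R = 1610 Ω
  C: Z = 1/(jωC) = -j/(ω·C) = 0 - j27.53 Ω
Step 3 — Series combination: Z_total = R + C = 1610 - j27.53 Ω = 1610∠-1.0° Ω.
Step 4 — Power factor: PF = cos(φ) = Re(Z)/|Z| = 1610/1610.2 = 0.9999.
Step 5 — Type: Im(Z) = -27.53 ⇒ leading (phase φ = -1.0°).

PF = 0.9999 (leading, φ = -1.0°)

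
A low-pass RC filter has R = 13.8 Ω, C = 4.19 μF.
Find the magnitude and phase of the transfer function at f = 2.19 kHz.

Step 1 — Angular frequency: ω = 2π·2190 = 1.376e+04 rad/s.
Step 2 — Transfer function: H(jω) = 1/(1 + jωRC).
Step 3 — Denominator: 1 + jωRC = 1 + j·1.376e+04·13.8·4.19e-06 = 1 + j0.7956.
Step 4 — H = 0.6124 - j0.4872.
Step 5 — Magnitude: |H| = 0.7825 (-2.1 dB); phase: φ = -38.5°.

|H| = 0.7825 (-2.1 dB), φ = -38.5°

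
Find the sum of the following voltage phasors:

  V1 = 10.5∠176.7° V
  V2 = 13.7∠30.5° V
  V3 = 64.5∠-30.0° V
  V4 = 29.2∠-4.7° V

Step 1 — Convert each phasor to rectangular form:
  V1 = 10.5·(cos(176.7°) + j·sin(176.7°)) = -10.48 + j0.6044 V
  V2 = 13.7·(cos(30.5°) + j·sin(30.5°)) = 11.8 + j6.953 V
  V3 = 64.5·(cos(-30.0°) + j·sin(-30.0°)) = 55.86 - j32.25 V
  V4 = 29.2·(cos(-4.7°) + j·sin(-4.7°)) = 29.1 - j2.393 V
Step 2 — Sum components: V_total = 86.28 - j27.08 V.
Step 3 — Convert to polar: |V_total| = 90.43 V, ∠V_total = -17.4°.

V_total = 90.43∠-17.4° V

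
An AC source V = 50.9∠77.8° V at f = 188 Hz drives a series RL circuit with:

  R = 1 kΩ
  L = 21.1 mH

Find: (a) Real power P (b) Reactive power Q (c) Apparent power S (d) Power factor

Step 1 — Angular frequency: ω = 2π·f = 2π·188 = 1181 rad/s.
Step 2 — Component impedances:
  R: Z = R = 1000 Ω
  L: Z = jωL = j·1181·0.0211 = 0 + j24.92 Ω
Step 3 — Series combination: Z_total = R + L = 1000 + j24.92 Ω = 1000∠1.4° Ω.
Step 4 — Source phasor: V = 50.9∠77.8° V = 10.76 + j49.75 V.
Step 5 — Current: I = V / Z = 0.01199 + j0.04945 A = 0.05088∠76.4° A.
Step 6 — Complex power: S = V·I* = 2.589 + j0.06453 VA.
Step 7 — Real power: P = Re(S) = 2.589 W.
Step 8 — Reactive power: Q = Im(S) = 0.06453 VAR.
Step 9 — Apparent power: |S| = 2.59 VA.
Step 10 — Power factor: PF = P/|S| = 0.9997 (lagging).

(a) P = 2.589 W  (b) Q = 0.06453 VAR  (c) S = 2.59 VA  (d) PF = 0.9997 (lagging)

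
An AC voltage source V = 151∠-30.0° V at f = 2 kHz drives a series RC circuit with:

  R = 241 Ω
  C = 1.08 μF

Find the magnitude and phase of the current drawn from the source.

Step 1 — Angular frequency: ω = 2π·f = 2π·2000 = 1.257e+04 rad/s.
Step 2 — Component impedances:
  R: Z = R = 241 Ω
  C: Z = 1/(jωC) = -j/(ω·C) = 0 - j73.68 Ω
Step 3 — Series combination: Z_total = R + C = 241 - j73.68 Ω = 252∠-17.0° Ω.
Step 4 — Source phasor: V = 151∠-30.0° V = 130.8 - j75.5 V.
Step 5 — Ohm's law: I = V / Z_total = (130.8 - j75.5) / (241 - j73.68) = 0.5838 - j0.1348 A.
Step 6 — Convert to polar: |I| = 0.5992 A, ∠I = -13.0°.

I = 0.5992∠-13.0° A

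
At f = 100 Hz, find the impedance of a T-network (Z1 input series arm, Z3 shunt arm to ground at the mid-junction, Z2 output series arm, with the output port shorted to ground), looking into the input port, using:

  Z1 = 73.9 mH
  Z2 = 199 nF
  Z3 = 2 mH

Step 1 — Angular frequency: ω = 2π·f = 2π·100 = 628.3 rad/s.
Step 2 — Component impedances:
  Z1: Z = jωL = j·628.3·0.0739 = 0 + j46.43 Ω
  Z2: Z = 1/(jωC) = -j/(ω·C) = 0 - j7998 Ω
  Z3: Z = jωL = j·628.3·0.002 = 0 + j1.257 Ω
Step 3 — With the output port shorted to ground, the output series arm Z2 runs from the junction to ground; the shunt arm Z3 also runs from the junction to ground. They appear in parallel: Z3 || Z2 = 0 + j1.257 Ω.
Step 4 — Series with input arm Z1: Z_in = Z1 + (Z3 || Z2) = 0 + j47.69 Ω = 47.69∠90.0° Ω.

Z = 0 + j47.69 Ω = 47.69∠90.0° Ω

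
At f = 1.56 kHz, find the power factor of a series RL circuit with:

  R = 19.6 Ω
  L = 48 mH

Step 1 — Angular frequency: ω = 2π·f = 2π·1560 = 9802 rad/s.
Step 2 — Component impedances:
  R: Z = R = 19.6 Ω
  L: Z = jωL = j·9802·0.048 = 0 + j470.5 Ω
Step 3 — Series combination: Z_total = R + L = 19.6 + j470.5 Ω = 470.9∠87.6° Ω.
Step 4 — Power factor: PF = cos(φ) = Re(Z)/|Z| = 19.6/470.9 = 0.04162.
Step 5 — Type: Im(Z) = 470.5 ⇒ lagging (phase φ = 87.6°).

PF = 0.04162 (lagging, φ = 87.6°)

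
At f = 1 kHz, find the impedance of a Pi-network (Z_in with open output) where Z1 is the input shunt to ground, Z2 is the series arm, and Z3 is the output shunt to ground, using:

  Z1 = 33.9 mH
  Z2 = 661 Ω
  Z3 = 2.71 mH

Step 1 — Angular frequency: ω = 2π·f = 2π·1000 = 6283 rad/s.
Step 2 — Component impedances:
  Z1: Z = jωL = j·6283·0.0339 = 0 + j213 Ω
  Z2: Z = R = 661 Ω
  Z3: Z = jωL = j·6283·0.00271 = 0 + j17.03 Ω
Step 3 — With open output, the series arm Z2 and the output shunt Z3 appear in series to ground: Z2 + Z3 = 661 + j17.03 Ω.
Step 4 — Parallel with input shunt Z1: Z_in = Z1 || (Z2 + Z3) = 61.22 + j191.7 Ω = 201.2∠72.3° Ω.

Z = 61.22 + j191.7 Ω = 201.2∠72.3° Ω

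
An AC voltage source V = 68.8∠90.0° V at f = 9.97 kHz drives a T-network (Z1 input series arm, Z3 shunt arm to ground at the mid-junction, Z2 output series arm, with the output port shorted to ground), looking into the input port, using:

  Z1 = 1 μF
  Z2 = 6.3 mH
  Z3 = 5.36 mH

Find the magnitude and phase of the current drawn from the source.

Step 1 — Angular frequency: ω = 2π·f = 2π·9970 = 6.264e+04 rad/s.
Step 2 — Component impedances:
  Z1: Z = 1/(jωC) = -j/(ω·C) = 0 - j15.96 Ω
  Z2: Z = jωL = j·6.264e+04·0.0063 = 0 + j394.7 Ω
  Z3: Z = jωL = j·6.264e+04·0.00536 = 0 + j335.8 Ω
Step 3 — With the output port shorted to ground, the output series arm Z2 runs from the junction to ground; the shunt arm Z3 also runs from the junction to ground. They appear in parallel: Z3 || Z2 = 0 + j181.4 Ω.
Step 4 — Series with input arm Z1: Z_in = Z1 + (Z3 || Z2) = 0 + j165.5 Ω = 165.5∠90.0° Ω.
Step 5 — Source phasor: V = 68.8∠90.0° V = 0 + j68.8 V.
Step 6 — Ohm's law: I = V / Z_total = (0 + j68.8) / (0 + j165.5) = 0.4158 A.
Step 7 — Convert to polar: |I| = 0.4158 A, ∠I = -0.0°.

I = 0.4158∠-0.0° A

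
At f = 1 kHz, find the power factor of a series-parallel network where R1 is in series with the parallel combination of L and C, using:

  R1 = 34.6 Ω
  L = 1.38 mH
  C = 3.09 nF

Step 1 — Angular frequency: ω = 2π·f = 2π·1000 = 6283 rad/s.
Step 2 — Component impedances:
  R1: Z = R = 34.6 Ω
  L: Z = jωL = j·6283·0.00138 = 0 + j8.671 Ω
  C: Z = 1/(jωC) = -j/(ω·C) = 0 - j5.151e+04 Ω
Step 3 — Parallel branch: L || C = 1/(1/L + 1/C) = 0 + j8.672 Ω.
Step 4 — Series with R1: Z_total = R1 + (L || C) = 34.6 + j8.672 Ω = 35.67∠14.1° Ω.
Step 5 — Power factor: PF = cos(φ) = Re(Z)/|Z| = 34.6/35.67 = 0.97.
Step 6 — Type: Im(Z) = 8.672 ⇒ lagging (phase φ = 14.1°).

PF = 0.97 (lagging, φ = 14.1°)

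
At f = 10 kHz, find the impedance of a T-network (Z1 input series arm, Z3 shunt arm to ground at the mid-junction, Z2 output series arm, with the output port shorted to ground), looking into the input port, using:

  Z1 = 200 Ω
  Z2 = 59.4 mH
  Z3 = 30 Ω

Step 1 — Angular frequency: ω = 2π·f = 2π·1e+04 = 6.283e+04 rad/s.
Step 2 — Component impedances:
  Z1: Z = R = 200 Ω
  Z2: Z = jωL = j·6.283e+04·0.0594 = 0 + j3732 Ω
  Z3: Z = R = 30 Ω
Step 3 — With the output port shorted to ground, the output series arm Z2 runs from the junction to ground; the shunt arm Z3 also runs from the junction to ground. They appear in parallel: Z3 || Z2 = 30 + j0.2411 Ω.
Step 4 — Series with input arm Z1: Z_in = Z1 + (Z3 || Z2) = 230 + j0.2411 Ω = 230∠0.1° Ω.

Z = 230 + j0.2411 Ω = 230∠0.1° Ω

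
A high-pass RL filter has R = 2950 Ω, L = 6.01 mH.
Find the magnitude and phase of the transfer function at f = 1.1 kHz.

Step 1 — Angular frequency: ω = 2π·1100 = 6912 rad/s.
Step 2 — Transfer function: H(jω) = jωL/(R + jωL).
Step 3 — Numerator jωL = j·41.54; denominator R + jωL = 2950 + j41.54.
Step 4 — H = 0.0001982 + j0.01408.
Step 5 — Magnitude: |H| = 0.01408 (-37.0 dB); phase: φ = 89.2°.

|H| = 0.01408 (-37.0 dB), φ = 89.2°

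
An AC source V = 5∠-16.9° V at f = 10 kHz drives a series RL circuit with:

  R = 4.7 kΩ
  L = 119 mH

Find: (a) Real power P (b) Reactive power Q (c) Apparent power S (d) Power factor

Step 1 — Angular frequency: ω = 2π·f = 2π·1e+04 = 6.283e+04 rad/s.
Step 2 — Component impedances:
  R: Z = R = 4700 Ω
  L: Z = jωL = j·6.283e+04·0.119 = 0 + j7477 Ω
Step 3 — Series combination: Z_total = R + L = 4700 + j7477 Ω = 8831∠57.8° Ω.
Step 4 — Source phasor: V = 5∠-16.9° V = 4.784 - j1.454 V.
Step 5 — Current: I = V / Z = 0.0001489 - j0.0005462 A = 0.0005662∠-74.7° A.
Step 6 — Complex power: S = V·I* = 0.001506 + j0.002397 VA.
Step 7 — Real power: P = Re(S) = 0.001506 W.
Step 8 — Reactive power: Q = Im(S) = 0.002397 VAR.
Step 9 — Apparent power: |S| = 0.002831 VA.
Step 10 — Power factor: PF = P/|S| = 0.5322 (lagging).

(a) P = 0.001506 W  (b) Q = 0.002397 VAR  (c) S = 0.002831 VA  (d) PF = 0.5322 (lagging)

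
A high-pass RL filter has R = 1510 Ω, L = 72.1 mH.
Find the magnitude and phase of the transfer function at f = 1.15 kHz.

Step 1 — Angular frequency: ω = 2π·1150 = 7226 rad/s.
Step 2 — Transfer function: H(jω) = jωL/(R + jωL).
Step 3 — Numerator jωL = j·521; denominator R + jωL = 1510 + j521.
Step 4 — H = 0.1064 + j0.3083.
Step 5 — Magnitude: |H| = 0.3261 (-9.7 dB); phase: φ = 71.0°.

|H| = 0.3261 (-9.7 dB), φ = 71.0°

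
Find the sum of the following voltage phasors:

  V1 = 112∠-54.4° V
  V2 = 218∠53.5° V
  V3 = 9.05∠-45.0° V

Step 1 — Convert each phasor to rectangular form:
  V1 = 112·(cos(-54.4°) + j·sin(-54.4°)) = 65.2 - j91.07 V
  V2 = 218·(cos(53.5°) + j·sin(53.5°)) = 129.7 + j175.2 V
  V3 = 9.05·(cos(-45.0°) + j·sin(-45.0°)) = 6.399 - j6.399 V
Step 2 — Sum components: V_total = 201.3 + j77.77 V.
Step 3 — Convert to polar: |V_total| = 215.8 V, ∠V_total = 21.1°.

V_total = 215.8∠21.1° V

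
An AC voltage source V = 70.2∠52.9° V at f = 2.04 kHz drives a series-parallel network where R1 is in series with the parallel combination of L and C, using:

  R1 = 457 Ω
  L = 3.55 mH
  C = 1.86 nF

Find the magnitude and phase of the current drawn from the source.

Step 1 — Angular frequency: ω = 2π·f = 2π·2040 = 1.282e+04 rad/s.
Step 2 — Component impedances:
  R1: Z = R = 457 Ω
  L: Z = jωL = j·1.282e+04·0.00355 = 0 + j45.5 Ω
  C: Z = 1/(jωC) = -j/(ω·C) = 0 - j4.194e+04 Ω
Step 3 — Parallel branch: L || C = 1/(1/L + 1/C) = 0 + j45.55 Ω.
Step 4 — Series with R1: Z_total = R1 + (L || C) = 457 + j45.55 Ω = 459.3∠5.7° Ω.
Step 5 — Source phasor: V = 70.2∠52.9° V = 42.35 + j55.99 V.
Step 6 — Ohm's law: I = V / Z_total = (42.35 + j55.99) / (457 + j45.55) = 0.1038 + j0.1122 A.
Step 7 — Convert to polar: |I| = 0.1529 A, ∠I = 47.2°.

I = 0.1529∠47.2° A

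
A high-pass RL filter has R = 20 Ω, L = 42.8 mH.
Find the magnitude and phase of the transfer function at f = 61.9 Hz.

Step 1 — Angular frequency: ω = 2π·61.9 = 388.9 rad/s.
Step 2 — Transfer function: H(jω) = jωL/(R + jωL).
Step 3 — Numerator jωL = j·16.65; denominator R + jωL = 20 + j16.65.
Step 4 — H = 0.4092 + j0.4917.
Step 5 — Magnitude: |H| = 0.6397 (-3.9 dB); phase: φ = 50.2°.

|H| = 0.6397 (-3.9 dB), φ = 50.2°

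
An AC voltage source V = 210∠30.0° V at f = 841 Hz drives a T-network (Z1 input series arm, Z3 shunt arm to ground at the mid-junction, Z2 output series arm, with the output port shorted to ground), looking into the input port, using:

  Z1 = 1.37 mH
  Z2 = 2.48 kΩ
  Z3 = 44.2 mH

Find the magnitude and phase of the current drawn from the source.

Step 1 — Angular frequency: ω = 2π·f = 2π·841 = 5284 rad/s.
Step 2 — Component impedances:
  Z1: Z = jωL = j·5284·0.00137 = 0 + j7.239 Ω
  Z2: Z = R = 2480 Ω
  Z3: Z = jωL = j·5284·0.0442 = 0 + j233.6 Ω
Step 3 — With the output port shorted to ground, the output series arm Z2 runs from the junction to ground; the shunt arm Z3 also runs from the junction to ground. They appear in parallel: Z3 || Z2 = 21.8 + j231.5 Ω.
Step 4 — Series with input arm Z1: Z_in = Z1 + (Z3 || Z2) = 21.8 + j238.7 Ω = 239.7∠84.8° Ω.
Step 5 — Source phasor: V = 210∠30.0° V = 181.9 + j105 V.
Step 6 — Ohm's law: I = V / Z_total = (181.9 + j105) / (21.8 + j238.7) = 0.5052 - j0.7156 A.
Step 7 — Convert to polar: |I| = 0.876 A, ∠I = -54.8°.

I = 0.876∠-54.8° A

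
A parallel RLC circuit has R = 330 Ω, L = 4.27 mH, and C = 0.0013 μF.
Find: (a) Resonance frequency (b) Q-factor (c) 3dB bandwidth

Step 1 — Resonance: ω₀ = 1/√(LC) = 1/√(0.00427·1.3e-09) = 4.244e+05 rad/s.
Step 2 — f₀ = ω₀/(2π) = 6.755e+04 Hz.
Step 3 — Parallel Q: Q = R/(ω₀L) = 330/(4.244e+05·0.00427) = 0.1821.
Step 4 — Bandwidth: Δω = ω₀/Q = 2.331e+06 rad/s; BW = Δω/(2π) = 3.71e+05 Hz.

(a) f₀ = 6.755e+04 Hz  (b) Q = 0.1821  (c) BW = 3.71e+05 Hz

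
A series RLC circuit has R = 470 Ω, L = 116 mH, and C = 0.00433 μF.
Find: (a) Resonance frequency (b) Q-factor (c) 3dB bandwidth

Step 1 — Resonance: ω₀ = 1/√(LC) = 1/√(0.116·4.33e-09) = 4.462e+04 rad/s.
Step 2 — f₀ = ω₀/(2π) = 7101 Hz.
Step 3 — Series Q: Q = ω₀L/R = 4.462e+04·0.116/470 = 11.01.
Step 4 — Bandwidth: Δω = ω₀/Q = 4052 rad/s; BW = Δω/(2π) = 644.9 Hz.

(a) f₀ = 7101 Hz  (b) Q = 11.01  (c) BW = 644.9 Hz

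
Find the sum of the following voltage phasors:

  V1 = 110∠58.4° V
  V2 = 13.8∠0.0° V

Step 1 — Convert each phasor to rectangular form:
  V1 = 110·(cos(58.4°) + j·sin(58.4°)) = 57.64 + j93.69 V
  V2 = 13.8·(cos(0.0°) + j·sin(0.0°)) = 13.8 V
Step 2 — Sum components: V_total = 71.44 + j93.69 V.
Step 3 — Convert to polar: |V_total| = 117.8 V, ∠V_total = 52.7°.

V_total = 117.8∠52.7° V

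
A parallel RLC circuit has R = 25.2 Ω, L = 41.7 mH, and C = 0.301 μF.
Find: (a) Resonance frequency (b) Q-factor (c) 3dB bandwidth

Step 1 — Resonance: ω₀ = 1/√(LC) = 1/√(0.0417·3.01e-07) = 8926 rad/s.
Step 2 — f₀ = ω₀/(2π) = 1421 Hz.
Step 3 — Parallel Q: Q = R/(ω₀L) = 25.2/(8926·0.0417) = 0.0677.
Step 4 — Bandwidth: Δω = ω₀/Q = 1.318e+05 rad/s; BW = Δω/(2π) = 2.098e+04 Hz.

(a) f₀ = 1421 Hz  (b) Q = 0.0677  (c) BW = 2.098e+04 Hz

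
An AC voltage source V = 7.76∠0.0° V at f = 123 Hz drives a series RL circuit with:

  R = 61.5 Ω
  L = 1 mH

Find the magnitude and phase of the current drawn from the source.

Step 1 — Angular frequency: ω = 2π·f = 2π·123 = 772.8 rad/s.
Step 2 — Component impedances:
  R: Z = R = 61.5 Ω
  L: Z = jωL = j·772.8·0.001 = 0 + j0.7728 Ω
Step 3 — Series combination: Z_total = R + L = 61.5 + j0.7728 Ω = 61.5∠0.7° Ω.
Step 4 — Source phasor: V = 7.76∠0.0° V = 7.76 V.
Step 5 — Ohm's law: I = V / Z_total = (7.76) / (61.5 + j0.7728) = 0.1262 - j0.001585 A.
Step 6 — Convert to polar: |I| = 0.1262 A, ∠I = -0.7°.

I = 0.1262∠-0.7° A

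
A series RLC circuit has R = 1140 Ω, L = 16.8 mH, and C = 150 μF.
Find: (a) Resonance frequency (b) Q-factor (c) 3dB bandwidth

Step 1 — Resonance: ω₀ = 1/√(LC) = 1/√(0.0168·0.00015) = 629.9 rad/s.
Step 2 — f₀ = ω₀/(2π) = 100.3 Hz.
Step 3 — Series Q: Q = ω₀L/R = 629.9·0.0168/1140 = 0.009283.
Step 4 — Bandwidth: Δω = ω₀/Q = 6.786e+04 rad/s; BW = Δω/(2π) = 1.08e+04 Hz.

(a) f₀ = 100.3 Hz  (b) Q = 0.009283  (c) BW = 1.08e+04 Hz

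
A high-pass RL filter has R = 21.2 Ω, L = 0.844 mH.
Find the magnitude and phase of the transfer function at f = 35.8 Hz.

Step 1 — Angular frequency: ω = 2π·35.8 = 224.9 rad/s.
Step 2 — Transfer function: H(jω) = jωL/(R + jωL).
Step 3 — Numerator jωL = j·0.1898; denominator R + jωL = 21.2 + j0.1898.
Step 4 — H = 8.019e-05 + j0.008954.
Step 5 — Magnitude: |H| = 0.008955 (-41.0 dB); phase: φ = 89.5°.

|H| = 0.008955 (-41.0 dB), φ = 89.5°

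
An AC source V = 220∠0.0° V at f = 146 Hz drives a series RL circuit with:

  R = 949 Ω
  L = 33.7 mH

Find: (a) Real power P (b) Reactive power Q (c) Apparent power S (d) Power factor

Step 1 — Angular frequency: ω = 2π·f = 2π·146 = 917.3 rad/s.
Step 2 — Component impedances:
  R: Z = R = 949 Ω
  L: Z = jωL = j·917.3·0.0337 = 0 + j30.91 Ω
Step 3 — Series combination: Z_total = R + L = 949 + j30.91 Ω = 949.5∠1.9° Ω.
Step 4 — Source phasor: V = 220∠0.0° V = 220 V.
Step 5 — Current: I = V / Z = 0.2316 - j0.007544 A = 0.2317∠-1.9° A.
Step 6 — Complex power: S = V·I* = 50.95 + j1.66 VA.
Step 7 — Real power: P = Re(S) = 50.95 W.
Step 8 — Reactive power: Q = Im(S) = 1.66 VAR.
Step 9 — Apparent power: |S| = 50.97 VA.
Step 10 — Power factor: PF = P/|S| = 0.9995 (lagging).

(a) P = 50.95 W  (b) Q = 1.66 VAR  (c) S = 50.97 VA  (d) PF = 0.9995 (lagging)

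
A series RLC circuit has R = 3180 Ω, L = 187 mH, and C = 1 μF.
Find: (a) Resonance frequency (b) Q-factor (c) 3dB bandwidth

Step 1 — Resonance condition Im(Z)=0 gives ω₀ = 1/√(LC).
Step 2 — ω₀ = 1/√(0.187·1e-06) = 2312 rad/s.
Step 3 — f₀ = ω₀/(2π) = 368 Hz.
Step 4 — Series Q: Q = ω₀L/R = 2312·0.187/3180 = 0.136.
Step 5 — 3dB bandwidth: Δω = ω₀/Q = 1.701e+04 rad/s; BW = Δω/(2π) = 2706 Hz.

(a) f₀ = 368 Hz  (b) Q = 0.136  (c) BW = 2706 Hz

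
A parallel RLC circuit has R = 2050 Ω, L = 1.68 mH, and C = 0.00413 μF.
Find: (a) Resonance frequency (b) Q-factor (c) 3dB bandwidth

Step 1 — Resonance: ω₀ = 1/√(LC) = 1/√(0.00168·4.13e-09) = 3.796e+05 rad/s.
Step 2 — f₀ = ω₀/(2π) = 6.042e+04 Hz.
Step 3 — Parallel Q: Q = R/(ω₀L) = 2050/(3.796e+05·0.00168) = 3.214.
Step 4 — Bandwidth: Δω = ω₀/Q = 1.181e+05 rad/s; BW = Δω/(2π) = 1.88e+04 Hz.

(a) f₀ = 6.042e+04 Hz  (b) Q = 3.214  (c) BW = 1.88e+04 Hz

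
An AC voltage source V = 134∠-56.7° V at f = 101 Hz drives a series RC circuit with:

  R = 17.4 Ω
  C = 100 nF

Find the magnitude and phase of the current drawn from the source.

Step 1 — Angular frequency: ω = 2π·f = 2π·101 = 634.6 rad/s.
Step 2 — Component impedances:
  R: Z = R = 17.4 Ω
  C: Z = 1/(jωC) = -j/(ω·C) = 0 - j1.576e+04 Ω
Step 3 — Series combination: Z_total = R + C = 17.4 - j1.576e+04 Ω = 1.576e+04∠-89.9° Ω.
Step 4 — Source phasor: V = 134∠-56.7° V = 73.57 - j112 V.
Step 5 — Ohm's law: I = V / Z_total = (73.57 - j112) / (17.4 - j1.576e+04) = 0.007113 + j0.004661 A.
Step 6 — Convert to polar: |I| = 0.008504 A, ∠I = 33.2°.

I = 0.008504∠33.2° A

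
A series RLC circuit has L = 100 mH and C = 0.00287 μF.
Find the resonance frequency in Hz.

Step 1 — Resonance condition Im(Z)=0 gives ω₀ = 1/√(LC).
Step 2 — ω₀ = 1/√(0.1·2.87e-09) = 5.903e+04 rad/s.
Step 3 — f₀ = ω₀/(2π) = 9395 Hz.

f₀ = 9395 Hz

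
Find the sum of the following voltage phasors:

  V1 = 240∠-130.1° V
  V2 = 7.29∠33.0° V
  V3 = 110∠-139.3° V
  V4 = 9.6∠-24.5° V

Step 1 — Convert each phasor to rectangular form:
  V1 = 240·(cos(-130.1°) + j·sin(-130.1°)) = -154.6 - j183.6 V
  V2 = 7.29·(cos(33.0°) + j·sin(33.0°)) = 6.114 + j3.97 V
  V3 = 110·(cos(-139.3°) + j·sin(-139.3°)) = -83.39 - j71.73 V
  V4 = 9.6·(cos(-24.5°) + j·sin(-24.5°)) = 8.736 - j3.981 V
Step 2 — Sum components: V_total = -223.1 - j255.3 V.
Step 3 — Convert to polar: |V_total| = 339.1 V, ∠V_total = -131.2°.

V_total = 339.1∠-131.2° V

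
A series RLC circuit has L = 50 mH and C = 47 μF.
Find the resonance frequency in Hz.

Step 1 — Resonance condition Im(Z)=0 gives ω₀ = 1/√(LC).
Step 2 — ω₀ = 1/√(0.05·4.7e-05) = 652.3 rad/s.
Step 3 — f₀ = ω₀/(2π) = 103.8 Hz.

f₀ = 103.8 Hz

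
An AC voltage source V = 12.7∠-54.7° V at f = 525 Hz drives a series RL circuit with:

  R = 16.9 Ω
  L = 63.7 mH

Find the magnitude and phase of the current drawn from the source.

Step 1 — Angular frequency: ω = 2π·f = 2π·525 = 3299 rad/s.
Step 2 — Component impedances:
  R: Z = R = 16.9 Ω
  L: Z = jωL = j·3299·0.0637 = 0 + j210.1 Ω
Step 3 — Series combination: Z_total = R + L = 16.9 + j210.1 Ω = 210.8∠85.4° Ω.
Step 4 — Source phasor: V = 12.7∠-54.7° V = 7.339 - j10.36 V.
Step 5 — Ohm's law: I = V / Z_total = (7.339 - j10.36) / (16.9 + j210.1) = -0.04622 - j0.03864 A.
Step 6 — Convert to polar: |I| = 0.06025 A, ∠I = -140.1°.

I = 0.06025∠-140.1° A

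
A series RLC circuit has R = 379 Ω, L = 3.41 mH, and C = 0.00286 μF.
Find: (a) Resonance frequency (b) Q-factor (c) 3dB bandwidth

Step 1 — Resonance: ω₀ = 1/√(LC) = 1/√(0.00341·2.86e-09) = 3.202e+05 rad/s.
Step 2 — f₀ = ω₀/(2π) = 5.096e+04 Hz.
Step 3 — Series Q: Q = ω₀L/R = 3.202e+05·0.00341/379 = 2.881.
Step 4 — Bandwidth: Δω = ω₀/Q = 1.111e+05 rad/s; BW = Δω/(2π) = 1.769e+04 Hz.

(a) f₀ = 5.096e+04 Hz  (b) Q = 2.881  (c) BW = 1.769e+04 Hz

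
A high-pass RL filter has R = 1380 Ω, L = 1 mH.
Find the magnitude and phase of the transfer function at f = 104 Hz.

Step 1 — Angular frequency: ω = 2π·104 = 653.5 rad/s.
Step 2 — Transfer function: H(jω) = jωL/(R + jωL).
Step 3 — Numerator jωL = j·0.6535; denominator R + jωL = 1380 + j0.6535.
Step 4 — H = 2.242e-07 + j0.0004735.
Step 5 — Magnitude: |H| = 0.0004735 (-66.5 dB); phase: φ = 90.0°.

|H| = 0.0004735 (-66.5 dB), φ = 90.0°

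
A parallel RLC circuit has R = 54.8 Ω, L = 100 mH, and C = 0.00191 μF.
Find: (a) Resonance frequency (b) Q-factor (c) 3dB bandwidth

Step 1 — Resonance: ω₀ = 1/√(LC) = 1/√(0.1·1.91e-09) = 7.236e+04 rad/s.
Step 2 — f₀ = ω₀/(2π) = 1.152e+04 Hz.
Step 3 — Parallel Q: Q = R/(ω₀L) = 54.8/(7.236e+04·0.1) = 0.007574.
Step 4 — Bandwidth: Δω = ω₀/Q = 9.554e+06 rad/s; BW = Δω/(2π) = 1.521e+06 Hz.

(a) f₀ = 1.152e+04 Hz  (b) Q = 0.007574  (c) BW = 1.521e+06 Hz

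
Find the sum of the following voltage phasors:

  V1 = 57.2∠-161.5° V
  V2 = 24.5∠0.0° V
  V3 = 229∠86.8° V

Step 1 — Convert each phasor to rectangular form:
  V1 = 57.2·(cos(-161.5°) + j·sin(-161.5°)) = -54.24 - j18.15 V
  V2 = 24.5·(cos(0.0°) + j·sin(0.0°)) = 24.5 V
  V3 = 229·(cos(86.8°) + j·sin(86.8°)) = 12.78 + j228.6 V
Step 2 — Sum components: V_total = -16.96 + j210.5 V.
Step 3 — Convert to polar: |V_total| = 211.2 V, ∠V_total = 94.6°.

V_total = 211.2∠94.6° V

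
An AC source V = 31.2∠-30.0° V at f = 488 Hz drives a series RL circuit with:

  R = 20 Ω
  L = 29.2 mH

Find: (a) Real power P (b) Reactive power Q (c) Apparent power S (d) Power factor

Step 1 — Angular frequency: ω = 2π·f = 2π·488 = 3066 rad/s.
Step 2 — Component impedances:
  R: Z = R = 20 Ω
  L: Z = jωL = j·3066·0.0292 = 0 + j89.53 Ω
Step 3 — Series combination: Z_total = R + L = 20 + j89.53 Ω = 91.74∠77.4° Ω.
Step 4 — Source phasor: V = 31.2∠-30.0° V = 27.02 - j15.6 V.
Step 5 — Current: I = V / Z = -0.1017 - j0.3245 A = 0.3401∠-107.4° A.
Step 6 — Complex power: S = V·I* = 2.313 + j10.36 VA.
Step 7 — Real power: P = Re(S) = 2.313 W.
Step 8 — Reactive power: Q = Im(S) = 10.36 VAR.
Step 9 — Apparent power: |S| = 10.61 VA.
Step 10 — Power factor: PF = P/|S| = 0.218 (lagging).

(a) P = 2.313 W  (b) Q = 10.36 VAR  (c) S = 10.61 VA  (d) PF = 0.218 (lagging)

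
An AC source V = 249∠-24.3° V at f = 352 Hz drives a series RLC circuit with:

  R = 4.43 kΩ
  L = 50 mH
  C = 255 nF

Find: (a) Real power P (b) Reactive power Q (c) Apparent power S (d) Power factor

Step 1 — Angular frequency: ω = 2π·f = 2π·352 = 2212 rad/s.
Step 2 — Component impedances:
  R: Z = R = 4430 Ω
  L: Z = jωL = j·2212·0.05 = 0 + j110.6 Ω
  C: Z = 1/(jωC) = -j/(ω·C) = 0 - j1773 Ω
Step 3 — Series combination: Z_total = R + L + C = 4430 - j1663 Ω = 4732∠-20.6° Ω.
Step 4 — Source phasor: V = 249∠-24.3° V = 226.9 - j102.5 V.
Step 5 — Current: I = V / Z = 0.05251 - j0.003423 A = 0.05262∠-3.7° A.
Step 6 — Complex power: S = V·I* = 12.27 - j4.604 VA.
Step 7 — Real power: P = Re(S) = 12.27 W.
Step 8 — Reactive power: Q = Im(S) = -4.604 VAR.
Step 9 — Apparent power: |S| = 13.1 VA.
Step 10 — Power factor: PF = P/|S| = 0.9362 (leading).

(a) P = 12.27 W  (b) Q = -4.604 VAR  (c) S = 13.1 VA  (d) PF = 0.9362 (leading)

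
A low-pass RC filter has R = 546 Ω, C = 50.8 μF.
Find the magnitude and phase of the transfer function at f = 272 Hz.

Step 1 — Angular frequency: ω = 2π·272 = 1709 rad/s.
Step 2 — Transfer function: H(jω) = 1/(1 + jωRC).
Step 3 — Denominator: 1 + jωRC = 1 + j·1709·546·5.08e-05 = 1 + j47.4.
Step 4 — H = 0.0004448 - j0.02109.
Step 5 — Magnitude: |H| = 0.02109 (-33.5 dB); phase: φ = -88.8°.

|H| = 0.02109 (-33.5 dB), φ = -88.8°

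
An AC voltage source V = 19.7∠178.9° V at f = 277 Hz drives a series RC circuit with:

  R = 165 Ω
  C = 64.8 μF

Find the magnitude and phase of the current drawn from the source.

Step 1 — Angular frequency: ω = 2π·f = 2π·277 = 1740 rad/s.
Step 2 — Component impedances:
  R: Z = R = 165 Ω
  C: Z = 1/(jωC) = -j/(ω·C) = 0 - j8.867 Ω
Step 3 — Series combination: Z_total = R + C = 165 - j8.867 Ω = 165.2∠-3.1° Ω.
Step 4 — Source phasor: V = 19.7∠178.9° V = -19.7 + j0.3782 V.
Step 5 — Ohm's law: I = V / Z_total = (-19.7 + j0.3782) / (165 - j8.867) = -0.1192 - j0.004111 A.
Step 6 — Convert to polar: |I| = 0.1192 A, ∠I = -178.0°.

I = 0.1192∠-178.0° A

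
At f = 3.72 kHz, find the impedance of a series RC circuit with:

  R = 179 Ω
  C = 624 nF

Step 1 — Angular frequency: ω = 2π·f = 2π·3720 = 2.337e+04 rad/s.
Step 2 — Component impedances:
  R: Z = R = 179 Ω
  C: Z = 1/(jωC) = -j/(ω·C) = 0 - j68.56 Ω
Step 3 — Series combination: Z_total = R + C = 179 - j68.56 Ω = 191.7∠-21.0° Ω.

Z = 179 - j68.56 Ω = 191.7∠-21.0° Ω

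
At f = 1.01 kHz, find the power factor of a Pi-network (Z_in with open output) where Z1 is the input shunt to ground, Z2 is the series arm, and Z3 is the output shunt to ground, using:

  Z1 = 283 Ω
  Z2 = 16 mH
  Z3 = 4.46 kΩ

Step 1 — Angular frequency: ω = 2π·f = 2π·1010 = 6346 rad/s.
Step 2 — Component impedances:
  Z1: Z = R = 283 Ω
  Z2: Z = jωL = j·6346·0.016 = 0 + j101.5 Ω
  Z3: Z = R = 4460 Ω
Step 3 — With open output, the series arm Z2 and the output shunt Z3 appear in series to ground: Z2 + Z3 = 4460 + j101.5 Ω.
Step 4 — Parallel with input shunt Z1: Z_in = Z1 || (Z2 + Z3) = 266.1 + j0.3613 Ω = 266.1∠0.1° Ω.
Step 5 — Power factor: PF = cos(φ) = Re(Z)/|Z| = 266.1/266.1 = 1.
Step 6 — Type: Im(Z) = 0.3613 ⇒ lagging (phase φ = 0.1°).

PF = 1 (lagging, φ = 0.1°)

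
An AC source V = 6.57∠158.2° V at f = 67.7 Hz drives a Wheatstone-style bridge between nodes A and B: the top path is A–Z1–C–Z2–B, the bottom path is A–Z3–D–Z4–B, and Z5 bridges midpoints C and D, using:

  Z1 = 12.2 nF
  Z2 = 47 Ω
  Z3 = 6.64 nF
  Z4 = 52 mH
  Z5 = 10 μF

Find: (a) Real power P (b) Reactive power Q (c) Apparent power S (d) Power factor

Step 1 — Angular frequency: ω = 2π·f = 2π·67.7 = 425.4 rad/s.
Step 2 — Component impedances:
  Z1: Z = 1/(jωC) = -j/(ω·C) = 0 - j1.927e+05 Ω
  Z2: Z = R = 47 Ω
  Z3: Z = 1/(jωC) = -j/(ω·C) = 0 - j3.54e+05 Ω
  Z4: Z = jωL = j·425.4·0.052 = 0 + j22.12 Ω
  Z5: Z = 1/(jωC) = -j/(ω·C) = 0 - j235.1 Ω
Step 3 — Bridge requires nodal analysis (the Z5 bridge couples midpoints C and D, so the two paths cannot be reduced to a simple series/parallel combination). Setting node B to ground and injecting 1 A at node A, the 3-node admittance system at A, C, D solves to V_A = Z_AB = 16.73 - j1.248e+05 Ω = 1.248e+05∠-90.0° Ω.
Step 4 — Source phasor: V = 6.57∠158.2° V = -6.1 + j2.44 V.
Step 5 — Current: I = V / Z = -1.956e-05 - j4.888e-05 A = 5.265e-05∠-111.8° A.
Step 6 — Complex power: S = V·I* = 4.637e-08 - j0.0003459 VA.
Step 7 — Real power: P = Re(S) = 4.637e-08 W.
Step 8 — Reactive power: Q = Im(S) = -0.0003459 VAR.
Step 9 — Apparent power: |S| = 0.0003459 VA.
Step 10 — Power factor: PF = P/|S| = 0.000134 (leading).

(a) P = 4.637e-08 W  (b) Q = -0.0003459 VAR  (c) S = 0.0003459 VA  (d) PF = 0.000134 (leading)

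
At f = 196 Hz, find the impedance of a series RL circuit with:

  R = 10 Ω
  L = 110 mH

Step 1 — Angular frequency: ω = 2π·f = 2π·196 = 1232 rad/s.
Step 2 — Component impedances:
  R: Z = R = 10 Ω
  L: Z = jωL = j·1232·0.11 = 0 + j135.5 Ω
Step 3 — Series combination: Z_total = R + L = 10 + j135.5 Ω = 135.8∠85.8° Ω.

Z = 10 + j135.5 Ω = 135.8∠85.8° Ω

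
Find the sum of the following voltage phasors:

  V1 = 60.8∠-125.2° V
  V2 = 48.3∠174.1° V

Step 1 — Convert each phasor to rectangular form:
  V1 = 60.8·(cos(-125.2°) + j·sin(-125.2°)) = -35.05 - j49.68 V
  V2 = 48.3·(cos(174.1°) + j·sin(174.1°)) = -48.04 + j4.965 V
Step 2 — Sum components: V_total = -83.09 - j44.72 V.
Step 3 — Convert to polar: |V_total| = 94.36 V, ∠V_total = -151.7°.

V_total = 94.36∠-151.7° V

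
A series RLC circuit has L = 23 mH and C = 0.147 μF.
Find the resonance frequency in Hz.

Step 1 — Resonance condition Im(Z)=0 gives ω₀ = 1/√(LC).
Step 2 — ω₀ = 1/√(0.023·1.47e-07) = 1.72e+04 rad/s.
Step 3 — f₀ = ω₀/(2π) = 2737 Hz.

f₀ = 2737 Hz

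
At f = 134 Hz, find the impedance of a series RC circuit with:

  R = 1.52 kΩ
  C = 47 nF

Step 1 — Angular frequency: ω = 2π·f = 2π·134 = 841.9 rad/s.
Step 2 — Component impedances:
  R: Z = R = 1520 Ω
  C: Z = 1/(jωC) = -j/(ω·C) = 0 - j2.527e+04 Ω
Step 3 — Series combination: Z_total = R + C = 1520 - j2.527e+04 Ω = 2.532e+04∠-86.6° Ω.

Z = 1520 - j2.527e+04 Ω = 2.532e+04∠-86.6° Ω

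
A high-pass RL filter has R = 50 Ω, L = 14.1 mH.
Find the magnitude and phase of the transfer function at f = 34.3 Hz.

Step 1 — Angular frequency: ω = 2π·34.3 = 215.5 rad/s.
Step 2 — Transfer function: H(jω) = jωL/(R + jωL).
Step 3 — Numerator jωL = j·3.039; denominator R + jωL = 50 + j3.039.
Step 4 — H = 0.00368 + j0.06055.
Step 5 — Magnitude: |H| = 0.06066 (-24.3 dB); phase: φ = 86.5°.

|H| = 0.06066 (-24.3 dB), φ = 86.5°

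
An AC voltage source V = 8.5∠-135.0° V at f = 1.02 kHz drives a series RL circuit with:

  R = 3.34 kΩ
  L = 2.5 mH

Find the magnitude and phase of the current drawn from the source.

Step 1 — Angular frequency: ω = 2π·f = 2π·1020 = 6409 rad/s.
Step 2 — Component impedances:
  R: Z = R = 3340 Ω
  L: Z = jωL = j·6409·0.0025 = 0 + j16.02 Ω
Step 3 — Series combination: Z_total = R + L = 3340 + j16.02 Ω = 3340∠0.3° Ω.
Step 4 — Source phasor: V = 8.5∠-135.0° V = -6.01 - j6.01 V.
Step 5 — Ohm's law: I = V / Z_total = (-6.01 - j6.01) / (3340 + j16.02) = -0.001808 - j0.001791 A.
Step 6 — Convert to polar: |I| = 0.002545 A, ∠I = -135.3°.

I = 0.002545∠-135.3° A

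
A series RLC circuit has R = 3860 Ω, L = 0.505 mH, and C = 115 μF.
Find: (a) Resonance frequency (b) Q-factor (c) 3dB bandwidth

Step 1 — Resonance condition Im(Z)=0 gives ω₀ = 1/√(LC).
Step 2 — ω₀ = 1/√(0.000505·0.000115) = 4150 rad/s.
Step 3 — f₀ = ω₀/(2π) = 660.4 Hz.
Step 4 — Series Q: Q = ω₀L/R = 4150·0.000505/3860 = 0.0005429.
Step 5 — 3dB bandwidth: Δω = ω₀/Q = 7.644e+06 rad/s; BW = Δω/(2π) = 1.217e+06 Hz.

(a) f₀ = 660.4 Hz  (b) Q = 0.0005429  (c) BW = 1.217e+06 Hz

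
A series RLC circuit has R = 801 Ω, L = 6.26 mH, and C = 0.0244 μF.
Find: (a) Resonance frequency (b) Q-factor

Step 1 — Resonance condition Im(Z)=0 gives ω₀ = 1/√(LC).
Step 2 — ω₀ = 1/√(0.00626·2.44e-08) = 8.091e+04 rad/s.
Step 3 — f₀ = ω₀/(2π) = 1.288e+04 Hz.
Step 4 — Series Q: Q = ω₀L/R = 8.091e+04·0.00626/801 = 0.6324.

(a) f₀ = 1.288e+04 Hz  (b) Q = 0.6324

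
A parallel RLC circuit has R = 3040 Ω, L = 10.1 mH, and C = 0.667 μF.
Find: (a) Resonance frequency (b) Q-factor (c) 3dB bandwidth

Step 1 — Resonance: ω₀ = 1/√(LC) = 1/√(0.0101·6.67e-07) = 1.218e+04 rad/s.
Step 2 — f₀ = ω₀/(2π) = 1939 Hz.
Step 3 — Parallel Q: Q = R/(ω₀L) = 3040/(1.218e+04·0.0101) = 24.7.
Step 4 — Bandwidth: Δω = ω₀/Q = 493.2 rad/s; BW = Δω/(2π) = 78.49 Hz.

(a) f₀ = 1939 Hz  (b) Q = 24.7  (c) BW = 78.49 Hz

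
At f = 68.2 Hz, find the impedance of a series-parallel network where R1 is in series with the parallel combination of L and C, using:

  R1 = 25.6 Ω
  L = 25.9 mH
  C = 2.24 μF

Step 1 — Angular frequency: ω = 2π·f = 2π·68.2 = 428.5 rad/s.
Step 2 — Component impedances:
  R1: Z = R = 25.6 Ω
  L: Z = jωL = j·428.5·0.0259 = 0 + j11.1 Ω
  C: Z = 1/(jωC) = -j/(ω·C) = 0 - j1042 Ω
Step 3 — Parallel branch: L || C = 1/(1/L + 1/C) = 0 + j11.22 Ω.
Step 4 — Series with R1: Z_total = R1 + (L || C) = 25.6 + j11.22 Ω = 27.95∠23.7° Ω.

Z = 25.6 + j11.22 Ω = 27.95∠23.7° Ω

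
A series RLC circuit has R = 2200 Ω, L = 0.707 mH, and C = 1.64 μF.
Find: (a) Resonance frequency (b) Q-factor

Step 1 — Resonance condition Im(Z)=0 gives ω₀ = 1/√(LC).
Step 2 — ω₀ = 1/√(0.000707·1.64e-06) = 2.937e+04 rad/s.
Step 3 — f₀ = ω₀/(2π) = 4674 Hz.
Step 4 — Series Q: Q = ω₀L/R = 2.937e+04·0.000707/2200 = 0.009438.

(a) f₀ = 4674 Hz  (b) Q = 0.009438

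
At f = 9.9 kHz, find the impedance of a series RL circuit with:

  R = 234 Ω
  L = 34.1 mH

Step 1 — Angular frequency: ω = 2π·f = 2π·9900 = 6.22e+04 rad/s.
Step 2 — Component impedances:
  R: Z = R = 234 Ω
  L: Z = jωL = j·6.22e+04·0.0341 = 0 + j2121 Ω
Step 3 — Series combination: Z_total = R + L = 234 + j2121 Ω = 2134∠83.7° Ω.

Z = 234 + j2121 Ω = 2134∠83.7° Ω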